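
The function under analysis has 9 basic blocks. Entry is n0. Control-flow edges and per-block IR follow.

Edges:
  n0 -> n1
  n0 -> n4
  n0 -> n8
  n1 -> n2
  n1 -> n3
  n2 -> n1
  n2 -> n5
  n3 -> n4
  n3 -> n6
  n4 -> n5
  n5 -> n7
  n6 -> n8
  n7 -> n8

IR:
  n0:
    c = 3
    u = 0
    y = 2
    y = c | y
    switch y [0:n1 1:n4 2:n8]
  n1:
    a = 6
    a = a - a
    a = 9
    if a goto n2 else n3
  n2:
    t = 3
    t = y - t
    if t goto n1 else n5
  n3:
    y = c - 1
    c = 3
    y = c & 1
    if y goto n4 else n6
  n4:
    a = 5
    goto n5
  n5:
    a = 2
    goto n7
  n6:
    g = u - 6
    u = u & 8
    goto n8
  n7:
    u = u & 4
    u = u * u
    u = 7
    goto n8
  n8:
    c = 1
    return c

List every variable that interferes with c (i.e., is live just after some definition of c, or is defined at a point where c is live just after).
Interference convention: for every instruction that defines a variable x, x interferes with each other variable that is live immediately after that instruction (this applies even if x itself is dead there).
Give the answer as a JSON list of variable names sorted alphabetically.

def/use:
  n0 def {c,u,y} use ∅
  n1 def {a} use ∅
  n2 def {t} use {y}
  n3 def {c,y} use {c}
  n4 def {a} use ∅
  n5 def {a} use ∅
  n6 def {g,u} use {u}
  n7 def {u} use {u}
  n8 def {c} use ∅

Liveness:
  live n0: ∅→{c,u,y}
  live n1: {c,u,y}→{c,u,y}
  live n2: {c,u,y}→{c,u,y}
  live n3: {c,u}→{u}
  live n4: {u}→{u}
  live n5: {u}→{u}
  live n6: {u}→∅
  live n7: {u}→∅
  live n8: ∅→∅

Interfere edges:
  a: {c,u,y}
  c: {a,t,u,y}
  g: {u}
  t: {c,u,y}
  u: {a,c,g,t,y}
  y: {a,c,t,u}

N(c) = ["a", "t", "u", "y"]

Answer: ["a", "t", "u", "y"]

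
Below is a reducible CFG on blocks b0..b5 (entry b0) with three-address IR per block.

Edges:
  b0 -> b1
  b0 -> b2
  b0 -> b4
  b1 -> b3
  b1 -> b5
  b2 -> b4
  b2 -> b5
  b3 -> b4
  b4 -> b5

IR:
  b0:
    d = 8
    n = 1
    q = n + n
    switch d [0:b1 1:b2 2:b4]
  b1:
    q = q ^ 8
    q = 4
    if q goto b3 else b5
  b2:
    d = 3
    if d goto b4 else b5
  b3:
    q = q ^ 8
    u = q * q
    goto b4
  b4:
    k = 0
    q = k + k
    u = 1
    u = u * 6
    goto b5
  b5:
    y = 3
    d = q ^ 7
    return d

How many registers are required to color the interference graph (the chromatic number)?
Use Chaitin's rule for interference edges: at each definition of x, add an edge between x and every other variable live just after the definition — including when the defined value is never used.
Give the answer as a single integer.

Answer: 2

Derivation:
Block summaries:
  b0 def {d,n,q} use ∅
  b1 def {q} use {q}
  b2 def {d} use ∅
  b3 def {q,u} use {q}
  b4 def {k,q,u} use ∅
  b5 def {d,y} use {q}

Live sets:
  b0: in=∅ out={q}
  b1: in={q} out={q}
  b2: in={q} out={q}
  b3: in={q} out=∅
  b4: in=∅ out={q}
  b5: in={q} out=∅

Conflict graph:
  d: {n,q}
  k: ∅
  n: {d}
  q: {d,u,y}
  u: {q}
  y: {q}

Chromatic number:
  {d,n} pairwise interfere (2-clique) ⇒ χ ≥ 2
  2-colouring: r0={k,n,q}  r1={d,u,y}
  χ = 2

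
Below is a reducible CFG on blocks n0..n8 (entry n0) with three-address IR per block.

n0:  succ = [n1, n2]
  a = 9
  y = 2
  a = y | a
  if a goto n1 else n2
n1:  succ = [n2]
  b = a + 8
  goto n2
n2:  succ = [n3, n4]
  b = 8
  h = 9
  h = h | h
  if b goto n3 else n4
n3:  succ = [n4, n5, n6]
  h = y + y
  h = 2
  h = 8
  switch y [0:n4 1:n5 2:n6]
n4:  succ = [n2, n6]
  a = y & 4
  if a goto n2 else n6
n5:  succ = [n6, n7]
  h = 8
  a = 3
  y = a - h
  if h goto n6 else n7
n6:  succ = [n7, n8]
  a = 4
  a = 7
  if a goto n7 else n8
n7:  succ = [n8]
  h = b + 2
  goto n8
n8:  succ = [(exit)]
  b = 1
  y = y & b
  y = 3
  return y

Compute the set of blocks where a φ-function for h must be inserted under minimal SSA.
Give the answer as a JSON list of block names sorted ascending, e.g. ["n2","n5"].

idom tree: n1←n0 n2←n0 n3←n2 n4←n2 n5←n3 n6←n2 n7←n2 n8←n2
Join-block Dom:
  n2: preds {n0,n1,n4}: {n0} ∩ {n0,n1} ∩ {n0,n2,n4} = {n0}; idom=n0
  n4: preds {n2,n3}: {n0,n2} ∩ {n0,n2,n3} = {n0,n2}; idom=n2
  n6: preds {n3,n4,n5}: {n0,n2,n3} ∩ {n0,n2,n4} ∩ {n0,n2,n3,n5} = {n0,n2}; idom=n2
  n7: preds {n5,n6}: {n0,n2,n3,n5} ∩ {n0,n2,n6} = {n0,n2}; idom=n2
  n8: preds {n6,n7}: {n0,n2,n6} ∩ {n0,n2,n7} = {n0,n2}; idom=n2

Frontier:
  join n2 pred n0: · stop@n0
  join n2 pred n1: n1 stop@n0
  join n2 pred n4: n4→n2 stop@n0
  join n4 pred n2: · stop@n2
  join n4 pred n3: n3 stop@n2
  join n6 pred n3: n3 stop@n2
  join n6 pred n4: n4 stop@n2
  join n6 pred n5: n5→n3 stop@n2
  join n7 pred n5: n5→n3 stop@n2
  join n7 pred n6: n6 stop@n2
  join n8 pred n6: n6 stop@n2
  join n8 pred n7: n7 stop@n2
  n0: DF=∅
  n1: DF={n2}
  n2: DF={n2}
  n3: DF={n4,n6,n7}
  n4: DF={n2,n6}
  n5: DF={n6,n7}
  n6: DF={n7,n8}
  n7: DF={n8}
  n8: DF=∅

φ for h: defs {n2,n3,n5,n7}
  DF⁺ = {n2,n4,n6,n7,n8}

Answer: ["n2", "n4", "n6", "n7", "n8"]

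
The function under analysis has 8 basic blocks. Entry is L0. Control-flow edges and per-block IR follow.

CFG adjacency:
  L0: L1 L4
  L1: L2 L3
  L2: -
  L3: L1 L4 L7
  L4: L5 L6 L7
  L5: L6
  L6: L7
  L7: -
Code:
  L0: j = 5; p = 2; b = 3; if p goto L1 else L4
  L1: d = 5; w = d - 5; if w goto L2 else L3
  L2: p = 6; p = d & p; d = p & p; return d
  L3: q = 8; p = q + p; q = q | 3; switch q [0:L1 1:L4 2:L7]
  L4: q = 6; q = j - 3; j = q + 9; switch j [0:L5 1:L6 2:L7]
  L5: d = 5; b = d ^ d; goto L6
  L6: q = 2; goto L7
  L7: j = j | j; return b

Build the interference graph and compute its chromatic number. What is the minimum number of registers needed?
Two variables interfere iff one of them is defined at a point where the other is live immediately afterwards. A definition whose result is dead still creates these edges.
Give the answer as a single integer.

Block summaries:
  L0: def={b,j,p} ue=∅
  L1: def={d,w} ue=∅
  L2: def={d,p} ue={d}
  L3: def={p,q} ue={p}
  L4: def={j,q} ue={j}
  L5: def={b,d} ue=∅
  L6: def={q} ue=∅
  L7: def={j} ue={b,j}

Liveness:
  L0 li=∅ lo={b,j,p}
  L1 li={b,j,p} lo={b,d,j,p}
  L2 li={d} lo=∅
  L3 li={b,j,p} lo={b,j,p}
  L4 li={b,j} lo={b,j}
  L5 li={j} lo={b,j}
  L6 li={b,j} lo={b,j}
  L7 li={b,j} lo=∅

Interference:
  b — {d,j,p,q,w}
  d — {b,j,p,w}
  j — {b,d,p,q,w}
  p — {b,d,j,q,w}
  q — {b,j,p}
  w — {b,d,j,p}

Registers:
  {b,d,j,p,w} pairwise interfere (5-clique) ⇒ χ ≥ 5
  assign b→r0 d→r3 j→r1 p→r2 q→r3 w→r4 — no edge inside a register ⇒ χ ≤ 5
  χ = 5

Answer: 5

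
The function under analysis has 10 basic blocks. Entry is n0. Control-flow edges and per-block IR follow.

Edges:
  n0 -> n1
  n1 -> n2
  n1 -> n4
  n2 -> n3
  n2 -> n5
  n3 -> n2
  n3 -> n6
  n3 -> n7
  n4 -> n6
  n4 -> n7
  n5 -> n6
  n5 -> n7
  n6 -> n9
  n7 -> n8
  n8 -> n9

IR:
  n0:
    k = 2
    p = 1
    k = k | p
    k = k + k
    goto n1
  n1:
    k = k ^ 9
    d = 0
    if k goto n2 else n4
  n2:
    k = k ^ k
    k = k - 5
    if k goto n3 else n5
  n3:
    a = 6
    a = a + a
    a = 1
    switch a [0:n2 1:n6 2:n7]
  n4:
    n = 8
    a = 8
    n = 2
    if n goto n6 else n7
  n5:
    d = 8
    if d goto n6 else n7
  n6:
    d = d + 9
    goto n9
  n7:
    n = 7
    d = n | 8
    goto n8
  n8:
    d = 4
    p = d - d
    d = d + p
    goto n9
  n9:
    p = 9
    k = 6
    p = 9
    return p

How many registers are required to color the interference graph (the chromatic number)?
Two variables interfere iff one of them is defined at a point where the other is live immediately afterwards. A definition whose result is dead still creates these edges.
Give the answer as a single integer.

Answer: 3

Working:
Block summaries:
  n0: {k,p} / ∅
  n1: {d,k} / {k}
  n2: {k} / {k}
  n3: {a} / ∅
  n4: {a,n} / ∅
  n5: {d} / ∅
  n6: {d} / {d}
  n7: {d,n} / ∅
  n8: {d,p} / ∅
  n9: {k,p} / ∅

Backward fixpoint:
  n0 li=∅ lo={k}
  n1 li={k} lo={d,k}
  n2 li={d,k} lo={d,k}
  n3 li={d,k} lo={d,k}
  n4 li={d} lo={d}
  n5 li=∅ lo={d}
  n6 li={d} lo=∅
  n7 li=∅ lo=∅
  n8 li=∅ lo=∅
  n9 li=∅ lo=∅

Interfere edges:
  a — {d,k}
  d — {a,k,n,p}
  k — {a,d,p}
  n — {d}
  p — {d,k}

Colouring:
  clique {a,d,k} ⇒ need ≥ 3
  3-colouring: c0={d}  c1={k,n}  c2={a,p}
  χ = 3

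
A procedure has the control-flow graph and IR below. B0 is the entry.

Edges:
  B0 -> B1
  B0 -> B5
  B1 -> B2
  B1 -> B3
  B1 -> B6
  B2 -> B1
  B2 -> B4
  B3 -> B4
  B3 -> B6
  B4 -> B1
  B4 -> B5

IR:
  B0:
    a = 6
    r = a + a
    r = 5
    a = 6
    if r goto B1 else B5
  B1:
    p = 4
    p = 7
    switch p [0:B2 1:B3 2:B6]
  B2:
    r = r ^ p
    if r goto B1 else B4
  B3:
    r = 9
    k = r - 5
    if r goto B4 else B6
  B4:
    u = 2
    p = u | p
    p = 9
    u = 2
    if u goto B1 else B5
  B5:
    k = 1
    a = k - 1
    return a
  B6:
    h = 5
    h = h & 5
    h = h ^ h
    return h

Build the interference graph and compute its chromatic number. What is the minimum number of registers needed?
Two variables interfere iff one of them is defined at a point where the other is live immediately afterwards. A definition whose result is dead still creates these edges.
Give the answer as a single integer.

Answer: 3

Analysis:
Per-block:
  B0: {a,r} / ∅
  B1: {p} / ∅
  B2: {r} / {p,r}
  B3: {k,r} / ∅
  B4: {p,u} / {p}
  B5: {a,k} / ∅
  B6: {h} / ∅

Live sets:
  live B0: ∅→{r}
  live B1: {r}→{p,r}
  live B2: {p,r}→{p,r}
  live B3: {p}→{p,r}
  live B4: {p,r}→{r}
  live B5: ∅→∅
  live B6: ∅→∅

Interfere edges:
  a↔{r}
  h↔∅
  k↔{p,r}
  p↔{k,r,u}
  r↔{a,k,p,u}
  u↔{p,r}

Colouring:
  clique {k,p,r} ⇒ need ≥ 3
  3-colouring: c0={h,r}  c1={a,p}  c2={k,u}
  χ = 3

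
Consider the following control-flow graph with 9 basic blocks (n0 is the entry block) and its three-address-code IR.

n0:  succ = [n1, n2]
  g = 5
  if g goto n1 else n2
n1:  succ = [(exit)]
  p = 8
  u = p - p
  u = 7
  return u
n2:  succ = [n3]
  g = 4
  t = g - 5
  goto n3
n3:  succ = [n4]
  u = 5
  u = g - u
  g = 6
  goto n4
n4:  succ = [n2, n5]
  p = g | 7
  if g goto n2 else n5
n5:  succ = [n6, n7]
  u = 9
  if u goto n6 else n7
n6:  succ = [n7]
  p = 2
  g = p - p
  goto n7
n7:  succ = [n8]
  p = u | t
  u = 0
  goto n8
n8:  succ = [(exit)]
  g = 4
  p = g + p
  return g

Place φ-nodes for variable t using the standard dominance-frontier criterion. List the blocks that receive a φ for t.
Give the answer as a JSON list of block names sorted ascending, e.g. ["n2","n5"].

Answer: ["n2"]

Analysis:
idom tree: n1←n0 n2←n0 n3←n2 n4←n3 n5←n4 n6←n5 n7←n5 n8←n7
Join-block Dom:
  n2: preds {n0,n4}: {n0} ∩ {n0,n2,n3,n4} = {n0}; idom=n0
  n7: preds {n5,n6}: {n0,n2,n3,n4,n5} ∩ {n0,n2,n3,n4,n5,n6} = {n0,n2,n3,n4,n5}; idom=n5

Frontier:
  n2←n0: walk · to n0
  n2←n4: walk n4→n3→n2 to n0
  n7←n5: walk · to n5
  n7←n6: walk n6 to n5
  n0 → ∅
  n1 → ∅
  n2 → {n2}
  n3 → {n2}
  n4 → {n2}
  n5 → ∅
  n6 → {n7}
  n7 → ∅
  n8 → ∅

φ for t: defs {n2}
  DF⁺ = {n2}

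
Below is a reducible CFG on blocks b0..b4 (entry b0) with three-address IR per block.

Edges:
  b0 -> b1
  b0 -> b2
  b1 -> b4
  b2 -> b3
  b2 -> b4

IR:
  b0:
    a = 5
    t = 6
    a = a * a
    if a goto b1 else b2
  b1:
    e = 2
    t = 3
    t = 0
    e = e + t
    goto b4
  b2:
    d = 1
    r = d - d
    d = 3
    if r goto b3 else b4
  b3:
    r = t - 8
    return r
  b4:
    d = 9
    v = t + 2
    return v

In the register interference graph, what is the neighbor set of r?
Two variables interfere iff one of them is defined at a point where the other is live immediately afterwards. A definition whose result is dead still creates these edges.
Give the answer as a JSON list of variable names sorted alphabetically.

Answer: ["d", "t"]

Working:
def/use:
  b0: def={a,t} ue=∅
  b1: def={e,t} ue=∅
  b2: def={d,r} ue=∅
  b3: def={r} ue={t}
  b4: def={d,v} ue={t}

Live sets:
  b0 li=∅ lo={t}
  b1 li=∅ lo={t}
  b2 li={t} lo={t}
  b3 li={t} lo=∅
  b4 li={t} lo=∅

Interference:
  a — {t}
  d — {r,t}
  e — {t}
  r — {d,t}
  t — {a,d,e,r}
  v — ∅

N(r) = ["d", "t"]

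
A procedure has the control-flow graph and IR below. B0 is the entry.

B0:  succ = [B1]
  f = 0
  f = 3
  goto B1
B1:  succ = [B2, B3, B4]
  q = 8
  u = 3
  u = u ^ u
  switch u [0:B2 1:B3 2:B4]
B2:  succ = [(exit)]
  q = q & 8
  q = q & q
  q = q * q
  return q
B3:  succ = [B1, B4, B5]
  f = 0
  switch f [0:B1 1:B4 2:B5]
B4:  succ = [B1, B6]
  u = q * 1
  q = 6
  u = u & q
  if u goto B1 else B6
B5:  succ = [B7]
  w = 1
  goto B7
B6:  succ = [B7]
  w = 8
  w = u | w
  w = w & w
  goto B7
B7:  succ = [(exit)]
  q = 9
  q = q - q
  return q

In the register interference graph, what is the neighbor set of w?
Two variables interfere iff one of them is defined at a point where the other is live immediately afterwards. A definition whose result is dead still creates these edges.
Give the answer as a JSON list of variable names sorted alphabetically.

Answer: ["u"]

Working:
Per-block:
  B0: {f} / ∅
  B1: {q,u} / ∅
  B2: {q} / {q}
  B3: {f} / ∅
  B4: {q,u} / {q}
  B5: {w} / ∅
  B6: {w} / {u}
  B7: {q} / ∅

Liveness:
  B0: in=∅ out=∅
  B1: in=∅ out={q}
  B2: in={q} out=∅
  B3: in={q} out={q}
  B4: in={q} out={u}
  B5: in=∅ out=∅
  B6: in={u} out=∅
  B7: in=∅ out=∅

Conflict graph:
  f↔{q}
  q↔{f,u}
  u↔{q,w}
  w↔{u}

N(w) = ["u"]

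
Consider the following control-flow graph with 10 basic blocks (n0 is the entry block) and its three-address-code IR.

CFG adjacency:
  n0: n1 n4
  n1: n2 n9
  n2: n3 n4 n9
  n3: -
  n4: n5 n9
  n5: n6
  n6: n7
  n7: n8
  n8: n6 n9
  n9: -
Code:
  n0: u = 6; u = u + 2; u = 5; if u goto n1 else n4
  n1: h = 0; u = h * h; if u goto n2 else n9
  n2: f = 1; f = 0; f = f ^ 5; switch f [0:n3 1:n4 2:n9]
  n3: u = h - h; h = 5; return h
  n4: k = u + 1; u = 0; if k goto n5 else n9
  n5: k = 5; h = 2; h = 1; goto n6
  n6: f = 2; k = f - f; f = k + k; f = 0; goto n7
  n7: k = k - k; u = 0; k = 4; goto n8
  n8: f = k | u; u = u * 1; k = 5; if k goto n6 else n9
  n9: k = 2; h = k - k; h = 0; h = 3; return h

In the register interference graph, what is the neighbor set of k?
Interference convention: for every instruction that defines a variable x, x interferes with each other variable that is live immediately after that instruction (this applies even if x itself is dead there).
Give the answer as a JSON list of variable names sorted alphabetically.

Answer: ["f", "u"]

Analysis:
def/use:
  n0 def {u} use ∅
  n1 def {h,u} use ∅
  n2 def {f} use ∅
  n3 def {h,u} use {h}
  n4 def {k,u} use {u}
  n5 def {h,k} use ∅
  n6 def {f,k} use ∅
  n7 def {k,u} use {k}
  n8 def {f,k,u} use {k,u}
  n9 def {h,k} use ∅

Live sets:
  n0: in=∅ out={u}
  n1: in=∅ out={h,u}
  n2: in={h,u} out={h,u}
  n3: in={h} out=∅
  n4: in={u} out=∅
  n5: in=∅ out=∅
  n6: in=∅ out={k}
  n7: in={k} out={k,u}
  n8: in={k,u} out=∅
  n9: in=∅ out=∅

Interference:
  f: {h,k,u}
  h: {f,u}
  k: {f,u}
  u: {f,h,k}

N(k) = ["f", "u"]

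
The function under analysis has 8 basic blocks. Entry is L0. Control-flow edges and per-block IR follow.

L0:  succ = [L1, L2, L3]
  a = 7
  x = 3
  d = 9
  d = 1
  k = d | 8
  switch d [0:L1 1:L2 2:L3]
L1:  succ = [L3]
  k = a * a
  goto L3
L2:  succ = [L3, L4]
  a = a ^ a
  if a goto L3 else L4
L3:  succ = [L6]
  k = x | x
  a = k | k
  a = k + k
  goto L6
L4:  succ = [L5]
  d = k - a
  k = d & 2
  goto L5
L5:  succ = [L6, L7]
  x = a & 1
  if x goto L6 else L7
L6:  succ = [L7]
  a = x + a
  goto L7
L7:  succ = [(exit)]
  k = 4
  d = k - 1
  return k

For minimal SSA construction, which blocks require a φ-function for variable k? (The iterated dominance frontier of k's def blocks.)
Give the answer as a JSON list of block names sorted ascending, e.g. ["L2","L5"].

Answer: ["L3", "L6", "L7"]

Working:
idom tree: L1←L0 L2←L0 L3←L0 L4←L2 L5←L4 L6←L0 L7←L0
Dom at joins:
  L3: preds {L0,L1,L2}: {L0} ∩ {L0,L1} ∩ {L0,L2} = {L0}; idom=L0
  L6: preds {L3,L5}: {L0,L3} ∩ {L0,L2,L4,L5} = {L0}; idom=L0
  L7: preds {L5,L6}: {L0,L2,L4,L5} ∩ {L0,L6} = {L0}; idom=L0

Frontier:
  join L3 pred L0: · stop@L0
  join L3 pred L1: L1 stop@L0
  join L3 pred L2: L2 stop@L0
  join L6 pred L3: L3 stop@L0
  join L6 pred L5: L5→L4→L2 stop@L0
  join L7 pred L5: L5→L4→L2 stop@L0
  join L7 pred L6: L6 stop@L0
  L0 → ∅
  L1 → {L3}
  L2 → {L3,L6,L7}
  L3 → {L6}
  L4 → {L6,L7}
  L5 → {L6,L7}
  L6 → {L7}
  L7 → ∅

φ for k: defs {L0,L1,L3,L4,L7}
  DF⁺ = {L3,L6,L7}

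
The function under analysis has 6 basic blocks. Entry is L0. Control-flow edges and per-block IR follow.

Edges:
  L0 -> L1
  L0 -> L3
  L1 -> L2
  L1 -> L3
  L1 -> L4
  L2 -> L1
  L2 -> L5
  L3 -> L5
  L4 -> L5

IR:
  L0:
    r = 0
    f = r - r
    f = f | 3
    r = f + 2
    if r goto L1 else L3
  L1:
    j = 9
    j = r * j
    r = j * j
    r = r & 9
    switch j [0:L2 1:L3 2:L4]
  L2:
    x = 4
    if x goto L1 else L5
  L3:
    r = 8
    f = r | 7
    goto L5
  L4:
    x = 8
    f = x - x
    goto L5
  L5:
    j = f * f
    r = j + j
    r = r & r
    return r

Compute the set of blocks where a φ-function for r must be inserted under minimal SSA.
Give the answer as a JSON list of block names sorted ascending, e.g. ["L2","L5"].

Answer: ["L1", "L3", "L5"]

Analysis:
idom tree: L1←L0 L2←L1 L3←L0 L4←L1 L5←L0
Join-block Dom:
  L1: preds {L0,L2}: {L0} ∩ {L0,L1,L2} = {L0}; idom=L0
  L3: preds {L0,L1}: {L0} ∩ {L0,L1} = {L0}; idom=L0
  L5: preds {L2,L3,L4}: {L0,L1,L2} ∩ {L0,L3} ∩ {L0,L1,L4} = {L0}; idom=L0

DF walk-up:
  L1←L0: walk · to L0
  L1←L2: walk L2→L1 to L0
  L3←L0: walk · to L0
  L3←L1: walk L1 to L0
  L5←L2: walk L2→L1 to L0
  L5←L3: walk L3 to L0
  L5←L4: walk L4→L1 to L0
  DF(L0)=∅
  DF(L1)={L1,L3,L5}
  DF(L2)={L1,L5}
  DF(L3)={L5}
  DF(L4)={L5}
  DF(L5)=∅

φ for r: defs {L0,L1,L3,L5}
  DF⁺ = {L1,L3,L5}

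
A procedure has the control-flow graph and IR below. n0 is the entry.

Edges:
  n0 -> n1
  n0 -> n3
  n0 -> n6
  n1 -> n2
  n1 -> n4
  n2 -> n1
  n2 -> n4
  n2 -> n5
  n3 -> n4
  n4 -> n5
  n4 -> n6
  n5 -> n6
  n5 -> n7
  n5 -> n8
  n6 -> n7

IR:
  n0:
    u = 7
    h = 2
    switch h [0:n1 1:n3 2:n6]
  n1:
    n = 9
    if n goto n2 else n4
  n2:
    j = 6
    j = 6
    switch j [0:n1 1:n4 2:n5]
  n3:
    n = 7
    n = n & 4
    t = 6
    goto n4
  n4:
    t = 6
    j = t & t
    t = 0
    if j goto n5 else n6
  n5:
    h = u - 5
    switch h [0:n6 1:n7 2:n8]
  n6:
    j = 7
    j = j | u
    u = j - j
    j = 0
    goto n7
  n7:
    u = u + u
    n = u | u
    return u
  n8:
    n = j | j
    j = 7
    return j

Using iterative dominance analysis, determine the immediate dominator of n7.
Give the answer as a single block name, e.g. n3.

idom tree: n1←n0 n2←n1 n3←n0 n4←n0 n5←n0 n6←n0 n7←n0 n8←n5
Dom at joins:
  n1: preds {n0,n2}: {n0} ∩ {n0,n1,n2} = {n0}; idom=n0
  n4: preds {n1,n2,n3}: {n0,n1} ∩ {n0,n1,n2} ∩ {n0,n3} = {n0}; idom=n0
  n5: preds {n2,n4}: {n0,n1,n2} ∩ {n0,n4} = {n0}; idom=n0
  n6: preds {n0,n4,n5}: {n0} ∩ {n0,n4} ∩ {n0,n5} = {n0}; idom=n0
  n7: preds {n5,n6}: {n0,n5} ∩ {n0,n6} = {n0}; idom=n0

idom(n7) = n0

Answer: n0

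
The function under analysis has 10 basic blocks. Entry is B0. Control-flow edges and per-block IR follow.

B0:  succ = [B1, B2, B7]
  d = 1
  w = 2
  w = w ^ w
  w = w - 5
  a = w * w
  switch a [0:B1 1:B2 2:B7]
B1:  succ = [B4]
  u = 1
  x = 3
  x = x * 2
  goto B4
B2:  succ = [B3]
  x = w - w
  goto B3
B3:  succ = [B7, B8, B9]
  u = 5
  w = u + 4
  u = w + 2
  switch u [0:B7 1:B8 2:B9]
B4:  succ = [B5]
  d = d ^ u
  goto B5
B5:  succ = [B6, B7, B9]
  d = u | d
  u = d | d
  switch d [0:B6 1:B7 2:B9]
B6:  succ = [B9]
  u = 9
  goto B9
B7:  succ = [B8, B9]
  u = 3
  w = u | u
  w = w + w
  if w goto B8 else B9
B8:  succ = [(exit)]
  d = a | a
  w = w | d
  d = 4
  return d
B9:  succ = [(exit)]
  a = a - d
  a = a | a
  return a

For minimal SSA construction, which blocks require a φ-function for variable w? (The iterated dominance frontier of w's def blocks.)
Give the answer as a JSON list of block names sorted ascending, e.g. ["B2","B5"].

idom tree: B1←B0 B2←B0 B3←B2 B4←B1 B5←B4 B6←B5 B7←B0 B8←B0 B9←B0
Dom at joins:
  B7: preds {B0,B3,B5}: {B0} ∩ {B0,B2,B3} ∩ {B0,B1,B4,B5} = {B0}; idom=B0
  B8: preds {B3,B7}: {B0,B2,B3} ∩ {B0,B7} = {B0}; idom=B0
  B9: preds {B3,B5,B6,B7}: {B0,B2,B3} ∩ {B0,B1,B4,B5} ∩ {B0,B1,B4,B5,B6} ∩ {B0,B7} = {B0}; idom=B0

DF walk-up:
  B7←B0: walk · to B0
  B7←B3: walk B3→B2 to B0
  B7←B5: walk B5→B4→B1 to B0
  B8←B3: walk B3→B2 to B0
  B8←B7: walk B7 to B0
  B9←B3: walk B3→B2 to B0
  B9←B5: walk B5→B4→B1 to B0
  B9←B6: walk B6→B5→B4→B1 to B0
  B9←B7: walk B7 to B0
  B0 → ∅
  B1 → {B7,B9}
  B2 → {B7,B8,B9}
  B3 → {B7,B8,B9}
  B4 → {B7,B9}
  B5 → {B7,B9}
  B6 → {B9}
  B7 → {B8,B9}
  B8 → ∅
  B9 → ∅

φ for w: defs {B0,B3,B7,B8}
  DF⁺ = {B7,B8,B9}

Answer: ["B7", "B8", "B9"]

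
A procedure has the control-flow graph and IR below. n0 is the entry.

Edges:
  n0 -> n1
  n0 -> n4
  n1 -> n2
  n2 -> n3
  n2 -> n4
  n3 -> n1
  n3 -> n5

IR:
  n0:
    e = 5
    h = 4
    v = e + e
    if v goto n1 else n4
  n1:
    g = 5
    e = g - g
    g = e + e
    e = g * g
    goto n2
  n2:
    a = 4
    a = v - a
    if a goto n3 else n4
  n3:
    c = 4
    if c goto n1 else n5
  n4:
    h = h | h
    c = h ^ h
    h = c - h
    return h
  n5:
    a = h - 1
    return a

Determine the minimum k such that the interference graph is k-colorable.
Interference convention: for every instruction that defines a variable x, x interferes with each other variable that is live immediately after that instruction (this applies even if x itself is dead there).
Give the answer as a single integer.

Per-block:
  n0: {e,h,v} / ∅
  n1: {e,g} / ∅
  n2: {a} / {v}
  n3: {c} / ∅
  n4: {c,h} / {h}
  n5: {a} / {h}

Backward fixpoint:
  n0 li=∅ lo={h,v}
  n1 li={h,v} lo={h,v}
  n2 li={h,v} lo={h,v}
  n3 li={h,v} lo={h,v}
  n4 li={h} lo=∅
  n5 li={h} lo=∅

Conflict graph:
  a↔{h,v}
  c↔{h,v}
  e↔{h,v}
  g↔{h,v}
  h↔{a,c,e,g,v}
  v↔{a,c,e,g,h}

Colouring:
  lower bound: {a,h,v} mutually conflict ⇒ χ ≥ 3
  assign a→c2 c→c2 e→c2 g→c2 h→c0 v→c1 — no edge inside a register ⇒ χ ≤ 3
  χ = 3

Answer: 3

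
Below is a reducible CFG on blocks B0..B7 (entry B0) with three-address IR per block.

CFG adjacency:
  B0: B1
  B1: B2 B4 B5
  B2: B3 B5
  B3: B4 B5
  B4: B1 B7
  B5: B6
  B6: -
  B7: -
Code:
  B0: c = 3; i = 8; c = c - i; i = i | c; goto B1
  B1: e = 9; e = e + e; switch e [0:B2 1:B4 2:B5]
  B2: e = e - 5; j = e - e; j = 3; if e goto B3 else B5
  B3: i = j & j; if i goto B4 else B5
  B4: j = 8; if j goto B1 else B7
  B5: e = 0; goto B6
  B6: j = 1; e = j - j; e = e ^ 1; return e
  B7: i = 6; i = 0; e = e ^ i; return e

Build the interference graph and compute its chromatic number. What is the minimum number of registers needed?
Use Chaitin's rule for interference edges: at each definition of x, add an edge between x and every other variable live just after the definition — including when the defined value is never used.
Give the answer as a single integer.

Answer: 2

Working:
Per-block:
  B0 def {c,i} use ∅
  B1 def {e} use ∅
  B2 def {e,j} use {e}
  B3 def {i} use {j}
  B4 def {j} use ∅
  B5 def {e} use ∅
  B6 def {e,j} use ∅
  B7 def {e,i} use {e}

Live sets:
  live B0: ∅→∅
  live B1: ∅→{e}
  live B2: {e}→{e,j}
  live B3: {e,j}→{e}
  live B4: {e}→{e}
  live B5: ∅→∅
  live B6: ∅→∅
  live B7: {e}→∅

Interfere edges:
  c — {i}
  e — {i,j}
  i — {c,e}
  j — {e}

Chromatic number:
  {c,i} pairwise interfere (2-clique) ⇒ χ ≥ 2
  2-colouring: c0={c,e}  c1={i,j}
  χ = 2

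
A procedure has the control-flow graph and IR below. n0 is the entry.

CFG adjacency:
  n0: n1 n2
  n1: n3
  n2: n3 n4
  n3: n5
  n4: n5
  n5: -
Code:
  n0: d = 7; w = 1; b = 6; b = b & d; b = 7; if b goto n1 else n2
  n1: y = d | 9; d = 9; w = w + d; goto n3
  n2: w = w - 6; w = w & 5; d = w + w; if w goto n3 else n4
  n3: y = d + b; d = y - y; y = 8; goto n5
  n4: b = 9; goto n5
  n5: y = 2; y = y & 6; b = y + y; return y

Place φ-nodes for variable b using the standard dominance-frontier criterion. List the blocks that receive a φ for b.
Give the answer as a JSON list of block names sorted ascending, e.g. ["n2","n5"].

Answer: ["n5"]

Derivation:
idom tree: n1←n0 n2←n0 n3←n0 n4←n2 n5←n0
Dom at joins:
  n3: preds {n1,n2}: {n0,n1} ∩ {n0,n2} = {n0}; idom=n0
  n5: preds {n3,n4}: {n0,n3} ∩ {n0,n2,n4} = {n0}; idom=n0

DF walk-up:
  join n3 pred n1: n1 stop@n0
  join n3 pred n2: n2 stop@n0
  join n5 pred n3: n3 stop@n0
  join n5 pred n4: n4→n2 stop@n0
  n0 → ∅
  n1 → {n3}
  n2 → {n3,n5}
  n3 → {n5}
  n4 → {n5}
  n5 → ∅

φ for b: defs {n0,n4,n5}
  DF⁺ = {n5}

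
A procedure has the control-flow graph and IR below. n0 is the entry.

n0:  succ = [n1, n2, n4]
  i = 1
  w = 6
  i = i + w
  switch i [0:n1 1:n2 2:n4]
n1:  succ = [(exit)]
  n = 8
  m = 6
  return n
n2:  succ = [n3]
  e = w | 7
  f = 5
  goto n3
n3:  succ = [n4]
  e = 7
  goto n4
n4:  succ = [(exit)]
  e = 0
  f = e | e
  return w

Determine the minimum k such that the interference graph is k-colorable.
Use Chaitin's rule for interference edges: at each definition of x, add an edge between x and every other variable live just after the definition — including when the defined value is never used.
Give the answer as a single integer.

Answer: 2

Derivation:
Per-block:
  n0: {i,w} / ∅
  n1: {m,n} / ∅
  n2: {e,f} / {w}
  n3: {e} / ∅
  n4: {e,f} / {w}

Live sets:
  live n0: ∅→{w}
  live n1: ∅→∅
  live n2: {w}→{w}
  live n3: {w}→{w}
  live n4: {w}→∅

Interfere edges:
  e — {w}
  f — {w}
  i — {w}
  m — {n}
  n — {m}
  w — {e,f,i}

Registers:
  {e,w} pairwise interfere (2-clique) ⇒ χ ≥ 2
  assign e→r1 f→r1 i→r1 m→r0 n→r1 w→r0 — no edge inside a register ⇒ χ ≤ 2
  χ = 2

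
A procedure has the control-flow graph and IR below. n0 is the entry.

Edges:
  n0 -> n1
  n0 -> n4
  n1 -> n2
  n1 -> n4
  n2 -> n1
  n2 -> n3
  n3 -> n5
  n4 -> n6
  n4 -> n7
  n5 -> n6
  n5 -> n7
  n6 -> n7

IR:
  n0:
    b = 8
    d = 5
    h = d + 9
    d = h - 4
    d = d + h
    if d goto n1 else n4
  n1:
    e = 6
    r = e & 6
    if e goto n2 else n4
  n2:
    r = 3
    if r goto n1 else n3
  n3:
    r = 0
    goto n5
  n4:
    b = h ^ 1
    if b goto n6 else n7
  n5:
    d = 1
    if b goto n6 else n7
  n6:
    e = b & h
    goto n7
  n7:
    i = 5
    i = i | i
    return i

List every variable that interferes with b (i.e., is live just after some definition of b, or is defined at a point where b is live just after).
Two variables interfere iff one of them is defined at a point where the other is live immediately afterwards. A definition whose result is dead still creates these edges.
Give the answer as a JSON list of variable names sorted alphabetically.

Answer: ["d", "e", "h", "r"]

Derivation:
Block summaries:
  n0: {b,d,h} / ∅
  n1: {e,r} / ∅
  n2: {r} / ∅
  n3: {r} / ∅
  n4: {b} / {h}
  n5: {d} / {b}
  n6: {e} / {b,h}
  n7: {i} / ∅

Liveness:
  n0: in=∅ out={b,h}
  n1: in={b,h} out={b,h}
  n2: in={b,h} out={b,h}
  n3: in={b,h} out={b,h}
  n4: in={h} out={b,h}
  n5: in={b,h} out={b,h}
  n6: in={b,h} out=∅
  n7: in=∅ out=∅

Conflict graph:
  b↔{d,e,h,r}
  d↔{b,h}
  e↔{b,h,r}
  h↔{b,d,e,r}
  i↔∅
  r↔{b,e,h}

N(b) = ["d", "e", "h", "r"]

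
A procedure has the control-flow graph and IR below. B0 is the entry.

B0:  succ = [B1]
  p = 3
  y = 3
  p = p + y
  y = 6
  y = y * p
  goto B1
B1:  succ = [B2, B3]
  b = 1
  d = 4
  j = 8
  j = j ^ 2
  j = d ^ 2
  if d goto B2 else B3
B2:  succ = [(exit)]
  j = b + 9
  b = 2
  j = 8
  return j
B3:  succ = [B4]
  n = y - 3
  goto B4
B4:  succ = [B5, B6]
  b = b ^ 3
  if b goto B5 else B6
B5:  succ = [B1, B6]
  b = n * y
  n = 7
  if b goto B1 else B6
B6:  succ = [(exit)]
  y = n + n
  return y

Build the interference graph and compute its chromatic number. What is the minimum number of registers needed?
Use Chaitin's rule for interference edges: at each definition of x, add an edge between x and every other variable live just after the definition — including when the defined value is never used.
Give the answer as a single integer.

Answer: 4

Derivation:
def/use:
  B0: {p,y} / ∅
  B1: {b,d,j} / ∅
  B2: {b,j} / {b}
  B3: {n} / {y}
  B4: {b} / {b}
  B5: {b,n} / {n,y}
  B6: {y} / {n}

Live sets:
  B0 li=∅ lo={y}
  B1 li={y} lo={b,y}
  B2 li={b} lo=∅
  B3 li={b,y} lo={b,n,y}
  B4 li={b,n,y} lo={n,y}
  B5 li={n,y} lo={n,y}
  B6 li={n} lo=∅

Interfere edges:
  b: {d,j,n,y}
  d: {b,j,y}
  j: {b,d,y}
  n: {b,y}
  p: {y}
  y: {b,d,j,n,p}

Chromatic number:
  clique {b,d,j,y} ⇒ need ≥ 4
  4-colouring: R0={y}  R1={b,p}  R2={d,n}  R3={j}
  χ = 4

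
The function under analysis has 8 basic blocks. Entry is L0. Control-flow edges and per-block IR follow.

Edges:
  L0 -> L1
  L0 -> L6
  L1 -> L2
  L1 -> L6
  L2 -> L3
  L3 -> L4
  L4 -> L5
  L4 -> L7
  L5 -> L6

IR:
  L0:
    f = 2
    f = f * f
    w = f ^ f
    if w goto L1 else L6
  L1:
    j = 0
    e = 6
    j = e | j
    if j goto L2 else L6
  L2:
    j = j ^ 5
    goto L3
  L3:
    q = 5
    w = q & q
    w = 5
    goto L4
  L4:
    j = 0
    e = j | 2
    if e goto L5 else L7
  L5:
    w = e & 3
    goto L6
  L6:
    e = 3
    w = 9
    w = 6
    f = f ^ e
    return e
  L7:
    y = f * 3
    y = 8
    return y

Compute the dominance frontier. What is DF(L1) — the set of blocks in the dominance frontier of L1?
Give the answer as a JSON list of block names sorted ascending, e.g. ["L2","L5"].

idom tree: L1←L0 L2←L1 L3←L2 L4←L3 L5←L4 L6←L0 L7←L4
Join-block Dom:
  L6: preds {L0,L1,L5}: {L0} ∩ {L0,L1} ∩ {L0,L1,L2,L3,L4,L5} = {L0}; idom=L0

DF derivation:
  join L6 pred L0: · stop@L0
  join L6 pred L1: L1 stop@L0
  join L6 pred L5: L5→L4→L3→L2→L1 stop@L0
  L0 → ∅
  L1 → {L6}
  L2 → {L6}
  L3 → {L6}
  L4 → {L6}
  L5 → {L6}
  L6 → ∅
  L7 → ∅

DF(L1) = ["L6"]

Answer: ["L6"]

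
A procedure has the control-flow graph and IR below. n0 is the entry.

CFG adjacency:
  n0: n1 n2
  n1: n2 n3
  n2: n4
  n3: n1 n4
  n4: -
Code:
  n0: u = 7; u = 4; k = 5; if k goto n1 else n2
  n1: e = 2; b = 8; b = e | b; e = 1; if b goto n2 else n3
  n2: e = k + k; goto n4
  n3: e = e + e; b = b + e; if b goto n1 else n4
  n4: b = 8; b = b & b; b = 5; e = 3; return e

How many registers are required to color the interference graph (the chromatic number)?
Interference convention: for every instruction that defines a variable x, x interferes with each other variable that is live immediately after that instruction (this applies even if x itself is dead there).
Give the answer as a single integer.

Answer: 3

Derivation:
Block summaries:
  n0: def={k,u} ue=∅
  n1: def={b,e} ue=∅
  n2: def={e} ue={k}
  n3: def={b,e} ue={b,e}
  n4: def={b,e} ue=∅

Backward fixpoint:
  live n0: ∅→{k}
  live n1: {k}→{b,e,k}
  live n2: {k}→∅
  live n3: {b,e,k}→{k}
  live n4: ∅→∅

Conflict graph:
  b: {e,k}
  e: {b,k}
  k: {b,e}
  u: ∅

Registers:
  clique {b,e,k} ⇒ need ≥ 3
  3-colouring: r0={b,u}  r1={e}  r2={k}
  χ = 3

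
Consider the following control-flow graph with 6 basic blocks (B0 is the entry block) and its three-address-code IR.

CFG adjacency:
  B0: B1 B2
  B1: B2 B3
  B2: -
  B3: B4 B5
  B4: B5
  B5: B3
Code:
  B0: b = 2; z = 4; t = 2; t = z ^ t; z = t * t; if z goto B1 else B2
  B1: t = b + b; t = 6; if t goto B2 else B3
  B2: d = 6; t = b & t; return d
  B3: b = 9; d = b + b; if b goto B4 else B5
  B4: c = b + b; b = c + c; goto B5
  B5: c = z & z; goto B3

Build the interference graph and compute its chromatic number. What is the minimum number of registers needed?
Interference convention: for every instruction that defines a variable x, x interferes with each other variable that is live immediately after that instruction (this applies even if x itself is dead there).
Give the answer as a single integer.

Answer: 4

Derivation:
Block summaries:
  B0: def={b,t,z} ue=∅
  B1: def={t} ue={b}
  B2: def={d,t} ue={b,t}
  B3: def={b,d} ue=∅
  B4: def={b,c} ue={b}
  B5: def={c} ue={z}

Backward fixpoint:
  B0: in=∅ out={b,t,z}
  B1: in={b,z} out={b,t,z}
  B2: in={b,t} out=∅
  B3: in={z} out={b,z}
  B4: in={b,z} out={z}
  B5: in={z} out={z}

Conflict graph:
  b — {d,t,z}
  c — {z}
  d — {b,t,z}
  t — {b,d,z}
  z — {b,c,d,t}

Colouring:
  {b,d,t,z} pairwise interfere (4-clique) ⇒ χ ≥ 4
  assign b→c1 c→c1 d→c2 t→c3 z→c0 — no edge inside a register ⇒ χ ≤ 4
  χ = 4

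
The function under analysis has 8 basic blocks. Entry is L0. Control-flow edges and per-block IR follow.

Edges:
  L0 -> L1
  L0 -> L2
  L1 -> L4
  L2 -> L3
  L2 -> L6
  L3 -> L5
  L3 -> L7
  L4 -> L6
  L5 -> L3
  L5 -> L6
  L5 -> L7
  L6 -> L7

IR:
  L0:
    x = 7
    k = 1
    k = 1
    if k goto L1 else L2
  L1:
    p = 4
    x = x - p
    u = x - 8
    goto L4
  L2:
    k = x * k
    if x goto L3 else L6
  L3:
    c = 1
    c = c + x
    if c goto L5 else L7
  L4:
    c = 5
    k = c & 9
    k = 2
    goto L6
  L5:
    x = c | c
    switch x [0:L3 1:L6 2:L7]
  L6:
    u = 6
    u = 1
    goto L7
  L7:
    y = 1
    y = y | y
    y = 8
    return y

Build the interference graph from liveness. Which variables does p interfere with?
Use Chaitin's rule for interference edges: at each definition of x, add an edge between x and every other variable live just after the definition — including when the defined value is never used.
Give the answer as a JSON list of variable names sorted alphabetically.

Answer: ["x"]

Derivation:
Block summaries:
  L0 def {k,x} use ∅
  L1 def {p,u,x} use {x}
  L2 def {k} use {k,x}
  L3 def {c} use {x}
  L4 def {c,k} use ∅
  L5 def {x} use {c}
  L6 def {u} use ∅
  L7 def {y} use ∅

Live sets:
  live L0: ∅→{k,x}
  live L1: {x}→∅
  live L2: {k,x}→{x}
  live L3: {x}→{c}
  live L4: ∅→∅
  live L5: {c}→{x}
  live L6: ∅→∅
  live L7: ∅→∅

Conflict graph:
  c↔{x}
  k↔{x}
  p↔{x}
  u↔∅
  x↔{c,k,p}
  y↔∅

N(p) = ["x"]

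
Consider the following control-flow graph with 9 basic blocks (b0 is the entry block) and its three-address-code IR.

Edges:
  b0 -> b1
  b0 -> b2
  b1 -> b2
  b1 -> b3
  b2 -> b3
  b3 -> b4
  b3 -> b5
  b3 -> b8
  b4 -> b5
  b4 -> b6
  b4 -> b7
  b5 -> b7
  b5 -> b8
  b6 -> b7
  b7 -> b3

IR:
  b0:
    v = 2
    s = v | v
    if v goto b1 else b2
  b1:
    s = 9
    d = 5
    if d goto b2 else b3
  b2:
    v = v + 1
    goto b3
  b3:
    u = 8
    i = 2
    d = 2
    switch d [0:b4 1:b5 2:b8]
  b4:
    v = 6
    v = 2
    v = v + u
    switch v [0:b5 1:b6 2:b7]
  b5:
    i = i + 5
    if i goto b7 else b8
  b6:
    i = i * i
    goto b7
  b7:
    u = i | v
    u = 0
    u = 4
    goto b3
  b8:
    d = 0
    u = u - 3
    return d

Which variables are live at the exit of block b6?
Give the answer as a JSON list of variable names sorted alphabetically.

def/use:
  b0 def {s,v} use ∅
  b1 def {d,s} use ∅
  b2 def {v} use {v}
  b3 def {d,i,u} use ∅
  b4 def {v} use {u}
  b5 def {i} use {i}
  b6 def {i} use {i}
  b7 def {u} use {i,v}
  b8 def {d,u} use {u}

Liveness:
  live b0: ∅→{v}
  live b1: {v}→{v}
  live b2: {v}→{v}
  live b3: {v}→{i,u,v}
  live b4: {i,u}→{i,u,v}
  live b5: {i,u,v}→{i,u,v}
  live b6: {i,v}→{i,v}
  live b7: {i,v}→{v}
  live b8: {u}→∅

live-out(b6) = ["i", "v"]

Answer: ["i", "v"]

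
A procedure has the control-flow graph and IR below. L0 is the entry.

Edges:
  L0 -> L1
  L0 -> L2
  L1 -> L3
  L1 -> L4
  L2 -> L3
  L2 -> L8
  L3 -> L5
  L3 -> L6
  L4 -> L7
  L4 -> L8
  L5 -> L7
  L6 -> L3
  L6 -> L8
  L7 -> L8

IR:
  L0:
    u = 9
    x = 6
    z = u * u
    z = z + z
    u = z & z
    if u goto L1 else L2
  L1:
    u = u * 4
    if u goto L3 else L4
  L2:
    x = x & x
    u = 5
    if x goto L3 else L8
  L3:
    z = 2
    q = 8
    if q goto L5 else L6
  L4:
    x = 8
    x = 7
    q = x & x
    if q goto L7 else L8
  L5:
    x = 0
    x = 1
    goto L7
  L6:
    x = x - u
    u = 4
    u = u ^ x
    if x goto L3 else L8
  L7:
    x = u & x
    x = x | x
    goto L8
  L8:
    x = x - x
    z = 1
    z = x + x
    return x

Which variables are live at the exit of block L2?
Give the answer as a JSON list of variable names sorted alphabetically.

Answer: ["u", "x"]

Derivation:
Block summaries:
  L0: {u,x,z} / ∅
  L1: {u} / {u}
  L2: {u,x} / {x}
  L3: {q,z} / ∅
  L4: {q,x} / ∅
  L5: {x} / ∅
  L6: {u,x} / {u,x}
  L7: {x} / {u,x}
  L8: {x,z} / {x}

Backward fixpoint:
  L0: in=∅ out={u,x}
  L1: in={u,x} out={u,x}
  L2: in={x} out={u,x}
  L3: in={u,x} out={u,x}
  L4: in={u} out={u,x}
  L5: in={u} out={u,x}
  L6: in={u,x} out={u,x}
  L7: in={u,x} out={x}
  L8: in={x} out=∅

live-out(L2) = ["u", "x"]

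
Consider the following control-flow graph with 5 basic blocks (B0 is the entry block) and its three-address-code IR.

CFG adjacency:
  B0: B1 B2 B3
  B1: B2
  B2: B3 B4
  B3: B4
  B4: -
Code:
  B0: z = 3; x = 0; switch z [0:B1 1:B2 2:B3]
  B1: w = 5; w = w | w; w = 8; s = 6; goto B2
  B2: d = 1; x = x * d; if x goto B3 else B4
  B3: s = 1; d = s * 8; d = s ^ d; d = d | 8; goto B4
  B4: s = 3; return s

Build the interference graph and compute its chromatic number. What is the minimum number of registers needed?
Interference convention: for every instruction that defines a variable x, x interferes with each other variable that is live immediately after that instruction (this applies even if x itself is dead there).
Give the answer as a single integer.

Block summaries:
  B0: {x,z} / ∅
  B1: {s,w} / ∅
  B2: {d,x} / {x}
  B3: {d,s} / ∅
  B4: {s} / ∅

Live sets:
  B0 li=∅ lo={x}
  B1 li={x} lo={x}
  B2 li={x} lo=∅
  B3 li=∅ lo=∅
  B4 li=∅ lo=∅

Interference:
  d↔{s,x}
  s↔{d,x}
  w↔{x}
  x↔{d,s,w,z}
  z↔{x}

Colouring:
  {d,s,x} pairwise interfere (3-clique) ⇒ χ ≥ 3
  3-colouring: c0={x}  c1={d,w,z}  c2={s}
  χ = 3

Answer: 3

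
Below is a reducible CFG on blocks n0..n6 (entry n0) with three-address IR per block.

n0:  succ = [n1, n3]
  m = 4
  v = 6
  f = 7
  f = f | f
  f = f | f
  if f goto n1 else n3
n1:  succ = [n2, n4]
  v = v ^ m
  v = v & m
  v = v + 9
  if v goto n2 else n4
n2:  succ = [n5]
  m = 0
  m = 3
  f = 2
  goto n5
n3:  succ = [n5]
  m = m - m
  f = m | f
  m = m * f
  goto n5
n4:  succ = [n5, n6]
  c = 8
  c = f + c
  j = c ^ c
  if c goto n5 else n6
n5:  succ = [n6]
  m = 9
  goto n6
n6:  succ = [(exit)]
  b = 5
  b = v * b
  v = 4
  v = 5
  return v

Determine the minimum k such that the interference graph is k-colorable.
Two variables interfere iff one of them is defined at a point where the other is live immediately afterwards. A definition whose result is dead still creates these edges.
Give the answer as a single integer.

Answer: 3

Analysis:
Block summaries:
  n0: {f,m,v} / ∅
  n1: {v} / {m,v}
  n2: {f,m} / ∅
  n3: {f,m} / {f,m}
  n4: {c,j} / {f}
  n5: {m} / ∅
  n6: {b,v} / {v}

Live sets:
  n0: in=∅ out={f,m,v}
  n1: in={f,m,v} out={f,v}
  n2: in={v} out={v}
  n3: in={f,m,v} out={v}
  n4: in={f,v} out={v}
  n5: in={v} out={v}
  n6: in={v} out=∅

Conflict graph:
  b — {v}
  c — {f,j,v}
  f — {c,m,v}
  j — {c,v}
  m — {f,v}
  v — {b,c,f,j,m}

Chromatic number:
  clique {c,f,v} ⇒ need ≥ 3
  3-colouring: c0={v}  c1={b,c,m}  c2={f,j}
  χ = 3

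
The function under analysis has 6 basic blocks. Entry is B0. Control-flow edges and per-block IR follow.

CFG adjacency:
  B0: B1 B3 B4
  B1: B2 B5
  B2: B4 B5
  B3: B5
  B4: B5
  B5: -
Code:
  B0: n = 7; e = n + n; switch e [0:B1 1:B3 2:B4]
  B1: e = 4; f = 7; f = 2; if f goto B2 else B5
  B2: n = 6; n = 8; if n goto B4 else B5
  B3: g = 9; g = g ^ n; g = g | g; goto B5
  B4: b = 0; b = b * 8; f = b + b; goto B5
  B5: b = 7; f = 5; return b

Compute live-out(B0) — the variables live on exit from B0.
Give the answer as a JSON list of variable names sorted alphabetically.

def/use:
  B0 def {e,n} use ∅
  B1 def {e,f} use ∅
  B2 def {n} use ∅
  B3 def {g} use {n}
  B4 def {b,f} use ∅
  B5 def {b,f} use ∅

Liveness:
  B0 li=∅ lo={n}
  B1 li=∅ lo=∅
  B2 li=∅ lo=∅
  B3 li={n} lo=∅
  B4 li=∅ lo=∅
  B5 li=∅ lo=∅

live-out(B0) = ["n"]

Answer: ["n"]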